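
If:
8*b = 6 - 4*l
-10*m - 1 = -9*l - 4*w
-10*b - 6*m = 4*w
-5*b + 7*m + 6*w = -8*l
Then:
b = 167/520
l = 223/260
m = 57/260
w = -1177/1040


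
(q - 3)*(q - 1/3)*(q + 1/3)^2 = q^4 - 8*q^3/3 - 10*q^2/9 + 8*q/27 + 1/9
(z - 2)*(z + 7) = z^2 + 5*z - 14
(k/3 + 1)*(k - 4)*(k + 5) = k^3/3 + 4*k^2/3 - 17*k/3 - 20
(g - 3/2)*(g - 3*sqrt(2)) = g^2 - 3*sqrt(2)*g - 3*g/2 + 9*sqrt(2)/2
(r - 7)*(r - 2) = r^2 - 9*r + 14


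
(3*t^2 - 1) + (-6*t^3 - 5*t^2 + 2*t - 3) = -6*t^3 - 2*t^2 + 2*t - 4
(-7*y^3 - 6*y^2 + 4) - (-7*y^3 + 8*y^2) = 4 - 14*y^2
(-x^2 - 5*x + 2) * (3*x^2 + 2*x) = -3*x^4 - 17*x^3 - 4*x^2 + 4*x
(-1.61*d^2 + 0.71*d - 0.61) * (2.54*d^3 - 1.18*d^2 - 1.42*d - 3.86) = -4.0894*d^5 + 3.7032*d^4 - 0.101*d^3 + 5.9262*d^2 - 1.8744*d + 2.3546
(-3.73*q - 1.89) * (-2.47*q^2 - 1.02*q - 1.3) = 9.2131*q^3 + 8.4729*q^2 + 6.7768*q + 2.457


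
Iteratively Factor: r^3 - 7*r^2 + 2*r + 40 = (r - 4)*(r^2 - 3*r - 10) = (r - 5)*(r - 4)*(r + 2)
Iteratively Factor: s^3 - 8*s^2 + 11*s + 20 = (s + 1)*(s^2 - 9*s + 20) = (s - 4)*(s + 1)*(s - 5)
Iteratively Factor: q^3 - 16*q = (q + 4)*(q^2 - 4*q) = (q - 4)*(q + 4)*(q)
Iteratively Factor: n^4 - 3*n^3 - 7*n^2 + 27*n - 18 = (n - 2)*(n^3 - n^2 - 9*n + 9) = (n - 2)*(n - 1)*(n^2 - 9) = (n - 3)*(n - 2)*(n - 1)*(n + 3)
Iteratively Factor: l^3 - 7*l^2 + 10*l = (l - 5)*(l^2 - 2*l) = (l - 5)*(l - 2)*(l)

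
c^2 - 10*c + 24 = (c - 6)*(c - 4)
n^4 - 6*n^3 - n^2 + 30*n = n*(n - 5)*(n - 3)*(n + 2)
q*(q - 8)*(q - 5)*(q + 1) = q^4 - 12*q^3 + 27*q^2 + 40*q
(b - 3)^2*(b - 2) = b^3 - 8*b^2 + 21*b - 18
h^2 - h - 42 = (h - 7)*(h + 6)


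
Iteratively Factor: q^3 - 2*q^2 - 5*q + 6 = (q - 1)*(q^2 - q - 6) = (q - 3)*(q - 1)*(q + 2)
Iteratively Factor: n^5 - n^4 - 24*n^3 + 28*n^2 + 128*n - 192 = (n + 4)*(n^4 - 5*n^3 - 4*n^2 + 44*n - 48) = (n - 2)*(n + 4)*(n^3 - 3*n^2 - 10*n + 24) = (n - 2)*(n + 3)*(n + 4)*(n^2 - 6*n + 8) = (n - 2)^2*(n + 3)*(n + 4)*(n - 4)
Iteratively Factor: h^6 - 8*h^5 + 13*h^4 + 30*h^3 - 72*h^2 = (h - 3)*(h^5 - 5*h^4 - 2*h^3 + 24*h^2) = h*(h - 3)*(h^4 - 5*h^3 - 2*h^2 + 24*h) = h^2*(h - 3)*(h^3 - 5*h^2 - 2*h + 24) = h^2*(h - 3)*(h + 2)*(h^2 - 7*h + 12) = h^2*(h - 3)^2*(h + 2)*(h - 4)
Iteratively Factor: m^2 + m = (m)*(m + 1)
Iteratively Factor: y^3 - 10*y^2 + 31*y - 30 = (y - 3)*(y^2 - 7*y + 10) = (y - 3)*(y - 2)*(y - 5)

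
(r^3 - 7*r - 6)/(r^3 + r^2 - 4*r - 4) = (r - 3)/(r - 2)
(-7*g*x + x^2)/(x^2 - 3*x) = (-7*g + x)/(x - 3)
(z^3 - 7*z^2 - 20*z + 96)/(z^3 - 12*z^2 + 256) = (z - 3)/(z - 8)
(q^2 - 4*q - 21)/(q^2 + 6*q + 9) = (q - 7)/(q + 3)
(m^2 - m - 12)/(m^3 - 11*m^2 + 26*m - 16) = (m^2 - m - 12)/(m^3 - 11*m^2 + 26*m - 16)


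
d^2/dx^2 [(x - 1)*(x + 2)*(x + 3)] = 6*x + 8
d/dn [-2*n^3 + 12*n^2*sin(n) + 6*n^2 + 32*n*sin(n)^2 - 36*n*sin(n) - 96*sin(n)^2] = 12*n^2*cos(n) - 6*n^2 + 24*n*sin(n) + 32*n*sin(2*n) - 36*n*cos(n) + 12*n + 32*sin(n)^2 - 36*sin(n) - 96*sin(2*n)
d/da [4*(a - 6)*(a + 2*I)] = 8*a - 24 + 8*I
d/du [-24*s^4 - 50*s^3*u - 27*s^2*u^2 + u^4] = -50*s^3 - 54*s^2*u + 4*u^3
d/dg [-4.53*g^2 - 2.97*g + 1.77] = -9.06*g - 2.97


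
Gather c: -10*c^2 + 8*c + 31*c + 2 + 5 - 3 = -10*c^2 + 39*c + 4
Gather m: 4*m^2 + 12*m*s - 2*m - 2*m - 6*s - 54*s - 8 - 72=4*m^2 + m*(12*s - 4) - 60*s - 80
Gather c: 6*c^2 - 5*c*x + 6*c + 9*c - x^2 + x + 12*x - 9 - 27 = 6*c^2 + c*(15 - 5*x) - x^2 + 13*x - 36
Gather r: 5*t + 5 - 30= 5*t - 25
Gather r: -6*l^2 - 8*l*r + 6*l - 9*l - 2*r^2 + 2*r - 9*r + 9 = -6*l^2 - 3*l - 2*r^2 + r*(-8*l - 7) + 9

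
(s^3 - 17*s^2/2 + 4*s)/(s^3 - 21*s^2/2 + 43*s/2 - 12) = s*(2*s - 1)/(2*s^2 - 5*s + 3)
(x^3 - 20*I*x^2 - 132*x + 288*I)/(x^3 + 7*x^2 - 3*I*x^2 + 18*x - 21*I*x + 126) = (x^2 - 14*I*x - 48)/(x^2 + x*(7 + 3*I) + 21*I)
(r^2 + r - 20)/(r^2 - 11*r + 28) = (r + 5)/(r - 7)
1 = 1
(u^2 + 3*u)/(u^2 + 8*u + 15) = u/(u + 5)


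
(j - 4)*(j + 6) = j^2 + 2*j - 24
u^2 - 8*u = u*(u - 8)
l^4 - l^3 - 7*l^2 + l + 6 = (l - 3)*(l - 1)*(l + 1)*(l + 2)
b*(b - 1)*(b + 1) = b^3 - b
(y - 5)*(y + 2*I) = y^2 - 5*y + 2*I*y - 10*I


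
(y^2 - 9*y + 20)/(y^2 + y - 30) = (y - 4)/(y + 6)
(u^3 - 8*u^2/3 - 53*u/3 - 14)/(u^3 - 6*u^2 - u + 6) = (u + 7/3)/(u - 1)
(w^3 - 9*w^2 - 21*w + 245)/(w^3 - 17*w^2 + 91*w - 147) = (w + 5)/(w - 3)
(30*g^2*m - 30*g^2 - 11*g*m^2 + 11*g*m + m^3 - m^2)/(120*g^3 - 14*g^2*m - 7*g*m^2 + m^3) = (m - 1)/(4*g + m)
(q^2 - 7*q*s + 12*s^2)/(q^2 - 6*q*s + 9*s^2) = (q - 4*s)/(q - 3*s)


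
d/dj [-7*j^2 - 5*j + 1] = -14*j - 5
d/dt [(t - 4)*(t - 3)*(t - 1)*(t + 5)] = 4*t^3 - 9*t^2 - 42*t + 83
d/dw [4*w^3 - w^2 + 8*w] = 12*w^2 - 2*w + 8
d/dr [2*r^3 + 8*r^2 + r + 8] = 6*r^2 + 16*r + 1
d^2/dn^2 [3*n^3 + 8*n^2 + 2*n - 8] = 18*n + 16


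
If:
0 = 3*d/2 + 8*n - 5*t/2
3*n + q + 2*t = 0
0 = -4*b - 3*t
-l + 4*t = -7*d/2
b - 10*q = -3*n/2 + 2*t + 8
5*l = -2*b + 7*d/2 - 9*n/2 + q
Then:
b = -3224/20315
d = -1376/3585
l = -10096/20315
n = 8416/60945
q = -10208/12189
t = 12896/60945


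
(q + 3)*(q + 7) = q^2 + 10*q + 21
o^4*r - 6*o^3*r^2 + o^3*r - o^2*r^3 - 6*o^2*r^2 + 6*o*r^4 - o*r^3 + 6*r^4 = (o - 6*r)*(o - r)*(o + r)*(o*r + r)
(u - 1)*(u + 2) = u^2 + u - 2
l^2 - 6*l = l*(l - 6)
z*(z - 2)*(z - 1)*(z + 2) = z^4 - z^3 - 4*z^2 + 4*z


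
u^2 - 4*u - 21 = (u - 7)*(u + 3)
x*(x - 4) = x^2 - 4*x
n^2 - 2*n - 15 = (n - 5)*(n + 3)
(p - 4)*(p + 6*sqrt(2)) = p^2 - 4*p + 6*sqrt(2)*p - 24*sqrt(2)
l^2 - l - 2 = (l - 2)*(l + 1)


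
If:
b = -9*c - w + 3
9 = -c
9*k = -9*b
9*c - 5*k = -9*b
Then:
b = 81/14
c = -9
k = -81/14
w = 1095/14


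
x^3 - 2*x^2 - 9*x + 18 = (x - 3)*(x - 2)*(x + 3)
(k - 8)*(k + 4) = k^2 - 4*k - 32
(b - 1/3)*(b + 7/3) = b^2 + 2*b - 7/9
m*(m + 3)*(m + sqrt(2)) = m^3 + sqrt(2)*m^2 + 3*m^2 + 3*sqrt(2)*m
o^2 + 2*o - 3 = (o - 1)*(o + 3)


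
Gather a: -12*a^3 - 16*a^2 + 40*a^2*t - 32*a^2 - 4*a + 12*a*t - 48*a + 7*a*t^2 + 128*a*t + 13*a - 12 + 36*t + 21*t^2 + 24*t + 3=-12*a^3 + a^2*(40*t - 48) + a*(7*t^2 + 140*t - 39) + 21*t^2 + 60*t - 9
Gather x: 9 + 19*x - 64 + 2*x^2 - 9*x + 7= 2*x^2 + 10*x - 48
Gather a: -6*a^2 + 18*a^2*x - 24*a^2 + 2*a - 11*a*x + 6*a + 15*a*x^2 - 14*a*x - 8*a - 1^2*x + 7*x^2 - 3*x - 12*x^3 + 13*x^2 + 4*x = a^2*(18*x - 30) + a*(15*x^2 - 25*x) - 12*x^3 + 20*x^2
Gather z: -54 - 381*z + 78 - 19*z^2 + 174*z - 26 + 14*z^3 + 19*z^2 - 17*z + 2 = 14*z^3 - 224*z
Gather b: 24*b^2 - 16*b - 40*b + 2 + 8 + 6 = 24*b^2 - 56*b + 16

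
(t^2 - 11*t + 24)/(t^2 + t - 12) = (t - 8)/(t + 4)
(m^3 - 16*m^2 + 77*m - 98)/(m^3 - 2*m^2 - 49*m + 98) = (m - 7)/(m + 7)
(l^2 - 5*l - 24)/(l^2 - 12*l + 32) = (l + 3)/(l - 4)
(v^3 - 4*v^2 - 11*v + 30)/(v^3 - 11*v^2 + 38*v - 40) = (v + 3)/(v - 4)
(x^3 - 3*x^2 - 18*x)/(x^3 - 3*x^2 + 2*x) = (x^2 - 3*x - 18)/(x^2 - 3*x + 2)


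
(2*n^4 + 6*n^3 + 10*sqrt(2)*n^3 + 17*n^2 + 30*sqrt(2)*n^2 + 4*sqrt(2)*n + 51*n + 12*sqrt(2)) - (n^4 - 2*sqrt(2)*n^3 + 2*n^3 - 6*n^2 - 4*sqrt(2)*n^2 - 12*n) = n^4 + 4*n^3 + 12*sqrt(2)*n^3 + 23*n^2 + 34*sqrt(2)*n^2 + 4*sqrt(2)*n + 63*n + 12*sqrt(2)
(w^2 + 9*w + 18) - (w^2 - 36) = 9*w + 54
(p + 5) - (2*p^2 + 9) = -2*p^2 + p - 4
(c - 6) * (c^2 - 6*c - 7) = c^3 - 12*c^2 + 29*c + 42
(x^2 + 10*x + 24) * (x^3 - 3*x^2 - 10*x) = x^5 + 7*x^4 - 16*x^3 - 172*x^2 - 240*x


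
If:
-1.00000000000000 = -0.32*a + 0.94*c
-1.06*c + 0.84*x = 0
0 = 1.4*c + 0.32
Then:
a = 2.45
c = -0.23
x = -0.29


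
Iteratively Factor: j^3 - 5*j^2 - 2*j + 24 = (j - 4)*(j^2 - j - 6) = (j - 4)*(j + 2)*(j - 3)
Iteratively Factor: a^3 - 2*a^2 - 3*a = (a + 1)*(a^2 - 3*a) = a*(a + 1)*(a - 3)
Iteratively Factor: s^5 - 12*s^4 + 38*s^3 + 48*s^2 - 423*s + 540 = (s - 4)*(s^4 - 8*s^3 + 6*s^2 + 72*s - 135) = (s - 5)*(s - 4)*(s^3 - 3*s^2 - 9*s + 27) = (s - 5)*(s - 4)*(s - 3)*(s^2 - 9) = (s - 5)*(s - 4)*(s - 3)^2*(s + 3)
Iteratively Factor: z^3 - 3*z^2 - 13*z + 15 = (z - 1)*(z^2 - 2*z - 15) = (z - 1)*(z + 3)*(z - 5)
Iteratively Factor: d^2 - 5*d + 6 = (d - 3)*(d - 2)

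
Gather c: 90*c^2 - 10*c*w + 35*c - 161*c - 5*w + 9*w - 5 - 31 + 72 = 90*c^2 + c*(-10*w - 126) + 4*w + 36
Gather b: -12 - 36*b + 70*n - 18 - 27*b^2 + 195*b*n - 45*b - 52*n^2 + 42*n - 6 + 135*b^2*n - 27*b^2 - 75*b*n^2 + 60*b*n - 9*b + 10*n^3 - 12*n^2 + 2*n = b^2*(135*n - 54) + b*(-75*n^2 + 255*n - 90) + 10*n^3 - 64*n^2 + 114*n - 36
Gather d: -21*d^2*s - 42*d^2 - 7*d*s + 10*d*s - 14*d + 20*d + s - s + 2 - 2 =d^2*(-21*s - 42) + d*(3*s + 6)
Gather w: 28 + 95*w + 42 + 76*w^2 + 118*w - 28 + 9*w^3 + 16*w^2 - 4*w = 9*w^3 + 92*w^2 + 209*w + 42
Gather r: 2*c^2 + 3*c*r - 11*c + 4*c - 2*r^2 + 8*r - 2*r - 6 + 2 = 2*c^2 - 7*c - 2*r^2 + r*(3*c + 6) - 4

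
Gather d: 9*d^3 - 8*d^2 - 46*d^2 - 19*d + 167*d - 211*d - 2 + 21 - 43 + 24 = 9*d^3 - 54*d^2 - 63*d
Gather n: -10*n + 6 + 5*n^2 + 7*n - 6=5*n^2 - 3*n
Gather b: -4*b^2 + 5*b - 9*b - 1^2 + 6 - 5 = -4*b^2 - 4*b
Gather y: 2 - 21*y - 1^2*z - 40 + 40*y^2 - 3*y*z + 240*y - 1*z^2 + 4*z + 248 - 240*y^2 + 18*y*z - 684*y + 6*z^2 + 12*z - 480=-200*y^2 + y*(15*z - 465) + 5*z^2 + 15*z - 270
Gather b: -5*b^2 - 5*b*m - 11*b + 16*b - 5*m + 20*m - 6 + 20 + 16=-5*b^2 + b*(5 - 5*m) + 15*m + 30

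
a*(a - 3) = a^2 - 3*a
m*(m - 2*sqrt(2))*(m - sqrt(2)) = m^3 - 3*sqrt(2)*m^2 + 4*m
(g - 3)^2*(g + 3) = g^3 - 3*g^2 - 9*g + 27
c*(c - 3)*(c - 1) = c^3 - 4*c^2 + 3*c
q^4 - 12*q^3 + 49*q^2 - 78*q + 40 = (q - 5)*(q - 4)*(q - 2)*(q - 1)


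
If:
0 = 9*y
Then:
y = 0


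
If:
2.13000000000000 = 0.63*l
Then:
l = 3.38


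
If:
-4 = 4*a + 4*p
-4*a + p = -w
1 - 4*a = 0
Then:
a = 1/4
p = -5/4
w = 9/4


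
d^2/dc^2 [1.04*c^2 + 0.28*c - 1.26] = 2.08000000000000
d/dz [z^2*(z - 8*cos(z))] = z*(8*z*sin(z) + 3*z - 16*cos(z))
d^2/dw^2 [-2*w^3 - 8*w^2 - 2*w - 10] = -12*w - 16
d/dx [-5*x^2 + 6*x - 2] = 6 - 10*x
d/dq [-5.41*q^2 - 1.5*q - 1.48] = -10.82*q - 1.5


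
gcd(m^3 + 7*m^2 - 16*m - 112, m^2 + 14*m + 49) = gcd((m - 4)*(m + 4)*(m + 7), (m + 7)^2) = m + 7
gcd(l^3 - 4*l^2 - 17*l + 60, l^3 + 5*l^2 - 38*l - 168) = l + 4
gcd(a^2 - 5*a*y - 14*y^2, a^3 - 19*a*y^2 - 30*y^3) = a + 2*y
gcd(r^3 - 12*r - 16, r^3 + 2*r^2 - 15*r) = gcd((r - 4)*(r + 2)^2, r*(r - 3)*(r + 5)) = 1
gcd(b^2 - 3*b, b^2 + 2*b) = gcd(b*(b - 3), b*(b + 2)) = b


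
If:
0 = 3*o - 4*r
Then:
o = 4*r/3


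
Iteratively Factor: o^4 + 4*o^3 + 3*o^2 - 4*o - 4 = (o + 2)*(o^3 + 2*o^2 - o - 2) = (o + 2)^2*(o^2 - 1) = (o - 1)*(o + 2)^2*(o + 1)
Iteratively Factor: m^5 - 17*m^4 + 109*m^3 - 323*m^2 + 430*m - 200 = (m - 5)*(m^4 - 12*m^3 + 49*m^2 - 78*m + 40) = (m - 5)*(m - 2)*(m^3 - 10*m^2 + 29*m - 20) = (m - 5)^2*(m - 2)*(m^2 - 5*m + 4) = (m - 5)^2*(m - 2)*(m - 1)*(m - 4)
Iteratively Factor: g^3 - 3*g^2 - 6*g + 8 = (g + 2)*(g^2 - 5*g + 4) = (g - 1)*(g + 2)*(g - 4)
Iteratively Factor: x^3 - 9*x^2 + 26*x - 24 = (x - 2)*(x^2 - 7*x + 12) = (x - 3)*(x - 2)*(x - 4)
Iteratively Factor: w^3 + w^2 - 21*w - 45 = (w + 3)*(w^2 - 2*w - 15) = (w - 5)*(w + 3)*(w + 3)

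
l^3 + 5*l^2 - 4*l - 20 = (l - 2)*(l + 2)*(l + 5)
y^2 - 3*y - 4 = (y - 4)*(y + 1)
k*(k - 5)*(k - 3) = k^3 - 8*k^2 + 15*k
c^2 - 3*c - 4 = (c - 4)*(c + 1)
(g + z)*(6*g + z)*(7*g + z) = 42*g^3 + 55*g^2*z + 14*g*z^2 + z^3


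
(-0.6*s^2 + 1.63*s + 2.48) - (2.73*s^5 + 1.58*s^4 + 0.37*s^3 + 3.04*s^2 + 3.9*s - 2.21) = -2.73*s^5 - 1.58*s^4 - 0.37*s^3 - 3.64*s^2 - 2.27*s + 4.69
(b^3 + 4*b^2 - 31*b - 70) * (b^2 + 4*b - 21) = b^5 + 8*b^4 - 36*b^3 - 278*b^2 + 371*b + 1470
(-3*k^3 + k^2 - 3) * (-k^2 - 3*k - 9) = 3*k^5 + 8*k^4 + 24*k^3 - 6*k^2 + 9*k + 27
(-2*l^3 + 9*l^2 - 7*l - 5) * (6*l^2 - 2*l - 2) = -12*l^5 + 58*l^4 - 56*l^3 - 34*l^2 + 24*l + 10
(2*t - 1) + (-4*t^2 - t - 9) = -4*t^2 + t - 10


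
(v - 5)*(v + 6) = v^2 + v - 30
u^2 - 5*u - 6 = (u - 6)*(u + 1)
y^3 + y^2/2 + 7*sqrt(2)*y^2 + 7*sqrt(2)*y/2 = y*(y + 1/2)*(y + 7*sqrt(2))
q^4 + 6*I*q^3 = q^3*(q + 6*I)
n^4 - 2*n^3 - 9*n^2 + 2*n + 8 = (n - 4)*(n - 1)*(n + 1)*(n + 2)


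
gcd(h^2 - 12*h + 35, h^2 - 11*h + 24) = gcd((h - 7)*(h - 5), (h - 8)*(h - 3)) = 1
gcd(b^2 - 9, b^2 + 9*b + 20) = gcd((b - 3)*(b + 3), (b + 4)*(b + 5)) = 1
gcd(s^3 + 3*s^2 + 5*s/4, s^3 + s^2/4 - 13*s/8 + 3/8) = 1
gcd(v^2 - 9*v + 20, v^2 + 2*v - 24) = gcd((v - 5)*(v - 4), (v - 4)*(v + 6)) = v - 4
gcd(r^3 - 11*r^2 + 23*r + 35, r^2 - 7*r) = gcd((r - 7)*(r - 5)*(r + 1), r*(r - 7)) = r - 7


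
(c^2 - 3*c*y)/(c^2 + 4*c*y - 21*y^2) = c/(c + 7*y)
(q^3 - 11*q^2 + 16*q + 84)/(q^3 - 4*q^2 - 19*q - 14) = (q - 6)/(q + 1)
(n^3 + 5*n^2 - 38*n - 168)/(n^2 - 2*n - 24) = n + 7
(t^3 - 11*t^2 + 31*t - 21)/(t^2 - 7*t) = t - 4 + 3/t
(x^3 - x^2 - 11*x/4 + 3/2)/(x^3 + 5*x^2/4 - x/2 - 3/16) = 4*(x - 2)/(4*x + 1)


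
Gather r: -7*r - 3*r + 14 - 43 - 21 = -10*r - 50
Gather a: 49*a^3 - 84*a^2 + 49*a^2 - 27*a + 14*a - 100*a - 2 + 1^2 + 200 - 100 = 49*a^3 - 35*a^2 - 113*a + 99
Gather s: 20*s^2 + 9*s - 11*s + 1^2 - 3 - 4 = 20*s^2 - 2*s - 6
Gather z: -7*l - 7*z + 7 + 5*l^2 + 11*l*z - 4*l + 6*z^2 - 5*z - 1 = 5*l^2 - 11*l + 6*z^2 + z*(11*l - 12) + 6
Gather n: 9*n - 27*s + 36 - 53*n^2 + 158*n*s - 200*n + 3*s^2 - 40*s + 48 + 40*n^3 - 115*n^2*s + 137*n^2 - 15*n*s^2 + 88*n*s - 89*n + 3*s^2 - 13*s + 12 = 40*n^3 + n^2*(84 - 115*s) + n*(-15*s^2 + 246*s - 280) + 6*s^2 - 80*s + 96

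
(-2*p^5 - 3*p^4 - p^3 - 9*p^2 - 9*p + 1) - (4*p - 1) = -2*p^5 - 3*p^4 - p^3 - 9*p^2 - 13*p + 2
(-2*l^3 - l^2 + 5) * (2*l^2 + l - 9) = -4*l^5 - 4*l^4 + 17*l^3 + 19*l^2 + 5*l - 45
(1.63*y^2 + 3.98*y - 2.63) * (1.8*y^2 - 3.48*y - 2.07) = 2.934*y^4 + 1.4916*y^3 - 21.9585*y^2 + 0.9138*y + 5.4441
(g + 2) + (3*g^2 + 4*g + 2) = 3*g^2 + 5*g + 4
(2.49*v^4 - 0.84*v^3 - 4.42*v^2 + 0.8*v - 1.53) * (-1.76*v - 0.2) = -4.3824*v^5 + 0.9804*v^4 + 7.9472*v^3 - 0.524*v^2 + 2.5328*v + 0.306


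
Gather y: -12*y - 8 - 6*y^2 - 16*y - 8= -6*y^2 - 28*y - 16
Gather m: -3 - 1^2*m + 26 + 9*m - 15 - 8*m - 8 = 0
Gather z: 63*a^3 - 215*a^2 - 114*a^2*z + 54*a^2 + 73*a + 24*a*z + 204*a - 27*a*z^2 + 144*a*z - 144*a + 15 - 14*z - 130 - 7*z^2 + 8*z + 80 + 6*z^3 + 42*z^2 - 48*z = 63*a^3 - 161*a^2 + 133*a + 6*z^3 + z^2*(35 - 27*a) + z*(-114*a^2 + 168*a - 54) - 35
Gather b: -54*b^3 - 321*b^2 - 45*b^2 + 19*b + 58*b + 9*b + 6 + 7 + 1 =-54*b^3 - 366*b^2 + 86*b + 14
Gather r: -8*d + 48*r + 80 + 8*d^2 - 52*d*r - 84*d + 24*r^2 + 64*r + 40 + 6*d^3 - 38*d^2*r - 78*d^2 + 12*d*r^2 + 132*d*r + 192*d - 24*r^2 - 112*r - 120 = 6*d^3 - 70*d^2 + 12*d*r^2 + 100*d + r*(-38*d^2 + 80*d)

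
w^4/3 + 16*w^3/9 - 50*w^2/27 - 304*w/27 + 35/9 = (w/3 + 1)*(w - 7/3)*(w - 1/3)*(w + 5)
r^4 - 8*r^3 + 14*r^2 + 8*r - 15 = (r - 5)*(r - 3)*(r - 1)*(r + 1)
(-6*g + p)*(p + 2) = -6*g*p - 12*g + p^2 + 2*p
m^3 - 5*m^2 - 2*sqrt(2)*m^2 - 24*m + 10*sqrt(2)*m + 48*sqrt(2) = (m - 8)*(m + 3)*(m - 2*sqrt(2))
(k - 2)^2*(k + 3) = k^3 - k^2 - 8*k + 12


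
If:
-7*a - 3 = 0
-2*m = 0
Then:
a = -3/7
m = 0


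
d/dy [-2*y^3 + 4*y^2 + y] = -6*y^2 + 8*y + 1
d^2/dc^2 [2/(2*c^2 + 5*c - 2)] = 4*(-4*c^2 - 10*c + (4*c + 5)^2 + 4)/(2*c^2 + 5*c - 2)^3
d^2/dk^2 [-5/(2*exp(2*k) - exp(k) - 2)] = 5*(2*(4*exp(k) - 1)^2*exp(k) + (8*exp(k) - 1)*(-2*exp(2*k) + exp(k) + 2))*exp(k)/(-2*exp(2*k) + exp(k) + 2)^3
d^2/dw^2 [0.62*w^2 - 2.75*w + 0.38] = 1.24000000000000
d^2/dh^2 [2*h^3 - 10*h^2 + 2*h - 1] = 12*h - 20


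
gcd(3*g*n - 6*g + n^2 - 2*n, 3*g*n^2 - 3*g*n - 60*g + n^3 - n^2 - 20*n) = 3*g + n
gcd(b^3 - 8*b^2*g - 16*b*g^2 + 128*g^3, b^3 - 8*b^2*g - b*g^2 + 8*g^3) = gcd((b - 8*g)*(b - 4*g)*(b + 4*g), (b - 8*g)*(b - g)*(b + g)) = b - 8*g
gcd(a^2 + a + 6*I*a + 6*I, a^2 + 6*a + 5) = a + 1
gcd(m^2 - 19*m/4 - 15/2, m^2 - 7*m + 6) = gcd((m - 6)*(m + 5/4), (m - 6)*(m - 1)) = m - 6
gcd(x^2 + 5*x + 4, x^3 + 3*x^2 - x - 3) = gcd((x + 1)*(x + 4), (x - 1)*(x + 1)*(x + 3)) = x + 1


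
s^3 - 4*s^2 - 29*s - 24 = (s - 8)*(s + 1)*(s + 3)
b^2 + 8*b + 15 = (b + 3)*(b + 5)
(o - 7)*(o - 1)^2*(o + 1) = o^4 - 8*o^3 + 6*o^2 + 8*o - 7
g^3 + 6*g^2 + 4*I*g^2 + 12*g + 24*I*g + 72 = (g + 6)*(g - 2*I)*(g + 6*I)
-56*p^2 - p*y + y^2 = (-8*p + y)*(7*p + y)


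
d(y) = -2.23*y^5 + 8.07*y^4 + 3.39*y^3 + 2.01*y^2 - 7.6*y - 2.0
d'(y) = -11.15*y^4 + 32.28*y^3 + 10.17*y^2 + 4.02*y - 7.6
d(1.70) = 43.28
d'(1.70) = 94.09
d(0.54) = -4.40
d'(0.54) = 1.67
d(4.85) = -1123.94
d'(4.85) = -2235.63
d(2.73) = 171.30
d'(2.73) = 116.62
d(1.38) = 18.36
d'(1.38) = 61.71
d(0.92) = -0.34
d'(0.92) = 21.85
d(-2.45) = 466.44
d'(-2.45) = -832.85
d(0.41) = -4.34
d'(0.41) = -2.33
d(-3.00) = 1142.92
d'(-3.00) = -1702.84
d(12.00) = -381501.68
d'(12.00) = -173921.44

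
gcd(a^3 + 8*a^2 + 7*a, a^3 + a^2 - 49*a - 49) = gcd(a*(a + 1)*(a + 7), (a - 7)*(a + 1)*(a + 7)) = a^2 + 8*a + 7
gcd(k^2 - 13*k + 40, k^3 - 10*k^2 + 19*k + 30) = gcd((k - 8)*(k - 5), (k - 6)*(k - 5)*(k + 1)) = k - 5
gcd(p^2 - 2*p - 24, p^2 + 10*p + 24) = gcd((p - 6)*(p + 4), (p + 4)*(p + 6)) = p + 4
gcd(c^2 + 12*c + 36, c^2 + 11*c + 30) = c + 6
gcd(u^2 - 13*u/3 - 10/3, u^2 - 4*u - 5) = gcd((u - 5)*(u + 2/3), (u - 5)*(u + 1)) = u - 5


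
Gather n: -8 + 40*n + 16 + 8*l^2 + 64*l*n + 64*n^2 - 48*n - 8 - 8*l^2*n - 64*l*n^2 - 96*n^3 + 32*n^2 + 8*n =8*l^2 - 96*n^3 + n^2*(96 - 64*l) + n*(-8*l^2 + 64*l)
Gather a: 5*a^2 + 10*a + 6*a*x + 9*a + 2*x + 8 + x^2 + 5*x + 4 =5*a^2 + a*(6*x + 19) + x^2 + 7*x + 12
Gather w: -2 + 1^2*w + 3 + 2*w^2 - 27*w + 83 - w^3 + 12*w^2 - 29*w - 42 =-w^3 + 14*w^2 - 55*w + 42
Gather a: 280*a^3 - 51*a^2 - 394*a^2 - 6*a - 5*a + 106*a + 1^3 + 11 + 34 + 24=280*a^3 - 445*a^2 + 95*a + 70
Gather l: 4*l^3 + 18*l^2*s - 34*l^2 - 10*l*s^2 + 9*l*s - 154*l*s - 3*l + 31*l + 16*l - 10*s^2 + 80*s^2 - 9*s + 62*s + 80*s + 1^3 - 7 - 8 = 4*l^3 + l^2*(18*s - 34) + l*(-10*s^2 - 145*s + 44) + 70*s^2 + 133*s - 14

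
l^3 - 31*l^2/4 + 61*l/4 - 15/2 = (l - 5)*(l - 2)*(l - 3/4)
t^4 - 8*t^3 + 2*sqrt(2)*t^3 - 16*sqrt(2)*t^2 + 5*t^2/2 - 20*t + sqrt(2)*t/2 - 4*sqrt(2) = (t - 8)*(t + sqrt(2)/2)^2*(t + sqrt(2))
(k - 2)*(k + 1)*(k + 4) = k^3 + 3*k^2 - 6*k - 8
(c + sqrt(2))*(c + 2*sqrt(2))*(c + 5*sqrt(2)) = c^3 + 8*sqrt(2)*c^2 + 34*c + 20*sqrt(2)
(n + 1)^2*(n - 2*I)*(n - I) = n^4 + 2*n^3 - 3*I*n^3 - n^2 - 6*I*n^2 - 4*n - 3*I*n - 2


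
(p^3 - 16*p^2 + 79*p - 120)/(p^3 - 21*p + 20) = (p^3 - 16*p^2 + 79*p - 120)/(p^3 - 21*p + 20)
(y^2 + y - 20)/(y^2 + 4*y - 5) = (y - 4)/(y - 1)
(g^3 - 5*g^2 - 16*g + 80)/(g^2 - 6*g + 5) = (g^2 - 16)/(g - 1)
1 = 1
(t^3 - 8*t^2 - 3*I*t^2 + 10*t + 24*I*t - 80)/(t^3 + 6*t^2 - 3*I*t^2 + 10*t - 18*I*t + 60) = (t - 8)/(t + 6)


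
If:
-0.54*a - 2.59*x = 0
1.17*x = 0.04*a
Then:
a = 0.00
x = 0.00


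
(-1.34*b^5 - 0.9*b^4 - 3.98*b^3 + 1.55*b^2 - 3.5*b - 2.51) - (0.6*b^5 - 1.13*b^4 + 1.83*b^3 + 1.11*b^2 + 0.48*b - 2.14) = -1.94*b^5 + 0.23*b^4 - 5.81*b^3 + 0.44*b^2 - 3.98*b - 0.37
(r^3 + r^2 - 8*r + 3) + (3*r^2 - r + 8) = r^3 + 4*r^2 - 9*r + 11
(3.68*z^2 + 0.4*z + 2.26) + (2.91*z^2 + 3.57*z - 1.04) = 6.59*z^2 + 3.97*z + 1.22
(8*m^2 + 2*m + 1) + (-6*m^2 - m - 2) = 2*m^2 + m - 1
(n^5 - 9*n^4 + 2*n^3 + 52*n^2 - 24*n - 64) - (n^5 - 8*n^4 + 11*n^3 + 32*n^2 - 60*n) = -n^4 - 9*n^3 + 20*n^2 + 36*n - 64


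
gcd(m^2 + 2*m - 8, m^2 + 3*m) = 1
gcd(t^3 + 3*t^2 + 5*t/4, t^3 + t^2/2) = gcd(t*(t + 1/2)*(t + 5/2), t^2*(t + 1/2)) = t^2 + t/2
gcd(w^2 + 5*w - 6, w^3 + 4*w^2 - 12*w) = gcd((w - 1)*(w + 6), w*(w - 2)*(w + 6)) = w + 6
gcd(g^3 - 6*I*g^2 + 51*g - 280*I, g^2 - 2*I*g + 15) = g - 5*I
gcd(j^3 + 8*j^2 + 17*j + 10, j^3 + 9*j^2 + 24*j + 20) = j^2 + 7*j + 10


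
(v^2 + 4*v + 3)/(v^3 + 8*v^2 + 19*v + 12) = 1/(v + 4)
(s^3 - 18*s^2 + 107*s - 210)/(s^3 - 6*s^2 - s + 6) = (s^2 - 12*s + 35)/(s^2 - 1)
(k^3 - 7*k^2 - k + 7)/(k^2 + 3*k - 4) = (k^2 - 6*k - 7)/(k + 4)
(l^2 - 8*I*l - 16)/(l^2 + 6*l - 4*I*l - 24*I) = (l - 4*I)/(l + 6)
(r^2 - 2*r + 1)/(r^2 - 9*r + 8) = (r - 1)/(r - 8)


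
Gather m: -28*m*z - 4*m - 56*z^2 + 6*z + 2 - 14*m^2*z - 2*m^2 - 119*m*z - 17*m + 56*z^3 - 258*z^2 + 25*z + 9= m^2*(-14*z - 2) + m*(-147*z - 21) + 56*z^3 - 314*z^2 + 31*z + 11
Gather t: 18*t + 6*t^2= 6*t^2 + 18*t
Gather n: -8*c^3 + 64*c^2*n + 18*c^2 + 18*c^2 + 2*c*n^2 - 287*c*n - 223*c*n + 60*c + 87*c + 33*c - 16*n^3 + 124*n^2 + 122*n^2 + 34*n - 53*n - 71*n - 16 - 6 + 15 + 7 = -8*c^3 + 36*c^2 + 180*c - 16*n^3 + n^2*(2*c + 246) + n*(64*c^2 - 510*c - 90)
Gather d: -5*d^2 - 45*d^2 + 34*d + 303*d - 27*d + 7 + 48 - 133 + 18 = -50*d^2 + 310*d - 60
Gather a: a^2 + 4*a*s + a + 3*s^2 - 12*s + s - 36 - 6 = a^2 + a*(4*s + 1) + 3*s^2 - 11*s - 42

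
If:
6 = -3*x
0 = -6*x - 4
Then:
No Solution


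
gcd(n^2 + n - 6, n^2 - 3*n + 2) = n - 2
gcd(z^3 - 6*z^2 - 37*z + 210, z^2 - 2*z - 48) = z + 6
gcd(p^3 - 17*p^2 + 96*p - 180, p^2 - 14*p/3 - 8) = p - 6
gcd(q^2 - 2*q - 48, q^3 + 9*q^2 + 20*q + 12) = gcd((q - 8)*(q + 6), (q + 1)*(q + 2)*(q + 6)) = q + 6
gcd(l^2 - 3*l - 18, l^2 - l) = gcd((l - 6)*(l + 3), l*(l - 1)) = 1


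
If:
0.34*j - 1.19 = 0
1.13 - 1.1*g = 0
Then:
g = 1.03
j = 3.50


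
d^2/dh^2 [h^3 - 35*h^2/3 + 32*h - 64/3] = 6*h - 70/3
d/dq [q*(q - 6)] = 2*q - 6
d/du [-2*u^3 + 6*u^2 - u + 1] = -6*u^2 + 12*u - 1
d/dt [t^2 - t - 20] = 2*t - 1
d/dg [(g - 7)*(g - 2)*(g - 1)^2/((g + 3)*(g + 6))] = 2*(g^5 + 8*g^4 - 63*g^3 - 130*g^2 + 580*g - 396)/(g^4 + 18*g^3 + 117*g^2 + 324*g + 324)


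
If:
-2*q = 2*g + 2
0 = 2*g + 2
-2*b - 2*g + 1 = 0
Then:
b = 3/2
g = -1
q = 0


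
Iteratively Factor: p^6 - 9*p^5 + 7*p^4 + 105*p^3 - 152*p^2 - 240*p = (p - 5)*(p^5 - 4*p^4 - 13*p^3 + 40*p^2 + 48*p) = (p - 5)*(p - 4)*(p^4 - 13*p^2 - 12*p) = p*(p - 5)*(p - 4)*(p^3 - 13*p - 12) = p*(p - 5)*(p - 4)*(p + 1)*(p^2 - p - 12) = p*(p - 5)*(p - 4)^2*(p + 1)*(p + 3)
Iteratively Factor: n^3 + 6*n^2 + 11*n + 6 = (n + 1)*(n^2 + 5*n + 6) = (n + 1)*(n + 2)*(n + 3)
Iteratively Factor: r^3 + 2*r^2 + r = (r + 1)*(r^2 + r) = r*(r + 1)*(r + 1)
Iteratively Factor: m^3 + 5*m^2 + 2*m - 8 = (m - 1)*(m^2 + 6*m + 8) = (m - 1)*(m + 4)*(m + 2)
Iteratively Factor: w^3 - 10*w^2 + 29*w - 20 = (w - 1)*(w^2 - 9*w + 20) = (w - 4)*(w - 1)*(w - 5)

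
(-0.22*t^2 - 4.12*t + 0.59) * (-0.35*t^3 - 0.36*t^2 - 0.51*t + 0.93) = 0.077*t^5 + 1.5212*t^4 + 1.3889*t^3 + 1.6842*t^2 - 4.1325*t + 0.5487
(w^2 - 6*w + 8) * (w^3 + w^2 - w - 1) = w^5 - 5*w^4 + w^3 + 13*w^2 - 2*w - 8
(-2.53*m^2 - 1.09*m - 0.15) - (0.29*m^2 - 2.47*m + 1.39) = -2.82*m^2 + 1.38*m - 1.54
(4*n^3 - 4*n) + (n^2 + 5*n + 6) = 4*n^3 + n^2 + n + 6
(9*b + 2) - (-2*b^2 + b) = 2*b^2 + 8*b + 2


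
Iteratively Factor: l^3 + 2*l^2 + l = (l + 1)*(l^2 + l) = l*(l + 1)*(l + 1)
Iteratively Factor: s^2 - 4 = (s - 2)*(s + 2)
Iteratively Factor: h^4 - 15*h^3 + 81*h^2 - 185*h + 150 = (h - 2)*(h^3 - 13*h^2 + 55*h - 75) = (h - 3)*(h - 2)*(h^2 - 10*h + 25) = (h - 5)*(h - 3)*(h - 2)*(h - 5)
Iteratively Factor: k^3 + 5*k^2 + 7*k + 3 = (k + 1)*(k^2 + 4*k + 3) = (k + 1)^2*(k + 3)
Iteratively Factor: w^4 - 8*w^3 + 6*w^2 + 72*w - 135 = (w - 3)*(w^3 - 5*w^2 - 9*w + 45) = (w - 3)^2*(w^2 - 2*w - 15) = (w - 3)^2*(w + 3)*(w - 5)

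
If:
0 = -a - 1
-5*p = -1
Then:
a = -1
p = 1/5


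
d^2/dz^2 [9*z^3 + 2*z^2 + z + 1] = 54*z + 4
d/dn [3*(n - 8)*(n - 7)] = 6*n - 45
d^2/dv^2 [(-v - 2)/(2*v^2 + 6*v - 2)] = (-(v + 2)*(2*v + 3)^2 + (3*v + 5)*(v^2 + 3*v - 1))/(v^2 + 3*v - 1)^3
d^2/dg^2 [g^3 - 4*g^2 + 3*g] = 6*g - 8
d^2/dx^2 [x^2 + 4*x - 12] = 2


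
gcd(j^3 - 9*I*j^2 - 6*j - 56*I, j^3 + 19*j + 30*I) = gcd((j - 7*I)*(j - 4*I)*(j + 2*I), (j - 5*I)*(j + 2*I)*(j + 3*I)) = j + 2*I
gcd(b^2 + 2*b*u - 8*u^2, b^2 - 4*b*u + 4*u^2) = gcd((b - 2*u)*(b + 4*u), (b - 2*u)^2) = -b + 2*u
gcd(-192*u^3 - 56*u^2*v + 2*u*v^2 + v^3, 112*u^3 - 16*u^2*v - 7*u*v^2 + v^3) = 4*u + v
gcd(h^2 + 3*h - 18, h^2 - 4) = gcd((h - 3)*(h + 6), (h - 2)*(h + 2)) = 1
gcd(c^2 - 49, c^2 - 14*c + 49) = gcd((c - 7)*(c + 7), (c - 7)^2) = c - 7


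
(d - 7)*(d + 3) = d^2 - 4*d - 21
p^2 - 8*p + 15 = (p - 5)*(p - 3)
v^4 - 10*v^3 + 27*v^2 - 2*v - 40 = (v - 5)*(v - 4)*(v - 2)*(v + 1)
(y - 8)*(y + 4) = y^2 - 4*y - 32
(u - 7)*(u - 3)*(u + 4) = u^3 - 6*u^2 - 19*u + 84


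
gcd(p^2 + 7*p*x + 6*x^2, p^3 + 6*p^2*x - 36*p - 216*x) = p + 6*x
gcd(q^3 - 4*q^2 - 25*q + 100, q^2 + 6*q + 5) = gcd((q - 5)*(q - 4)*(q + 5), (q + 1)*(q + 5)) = q + 5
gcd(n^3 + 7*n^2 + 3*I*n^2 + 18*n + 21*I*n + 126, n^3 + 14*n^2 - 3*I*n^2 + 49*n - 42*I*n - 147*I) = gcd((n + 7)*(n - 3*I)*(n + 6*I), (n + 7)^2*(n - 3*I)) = n^2 + n*(7 - 3*I) - 21*I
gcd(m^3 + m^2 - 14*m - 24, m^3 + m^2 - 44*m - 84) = m + 2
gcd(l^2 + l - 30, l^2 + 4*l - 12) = l + 6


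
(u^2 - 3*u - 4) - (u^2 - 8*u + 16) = 5*u - 20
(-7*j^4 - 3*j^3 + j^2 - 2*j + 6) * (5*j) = -35*j^5 - 15*j^4 + 5*j^3 - 10*j^2 + 30*j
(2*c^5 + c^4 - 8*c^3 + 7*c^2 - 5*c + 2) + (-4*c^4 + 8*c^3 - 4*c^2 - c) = 2*c^5 - 3*c^4 + 3*c^2 - 6*c + 2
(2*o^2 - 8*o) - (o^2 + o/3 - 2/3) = o^2 - 25*o/3 + 2/3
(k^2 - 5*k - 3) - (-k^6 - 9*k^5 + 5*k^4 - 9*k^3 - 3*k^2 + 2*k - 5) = k^6 + 9*k^5 - 5*k^4 + 9*k^3 + 4*k^2 - 7*k + 2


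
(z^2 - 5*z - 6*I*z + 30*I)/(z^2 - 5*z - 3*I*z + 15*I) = (z - 6*I)/(z - 3*I)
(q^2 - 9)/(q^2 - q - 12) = (q - 3)/(q - 4)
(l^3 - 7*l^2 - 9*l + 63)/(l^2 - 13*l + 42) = (l^2 - 9)/(l - 6)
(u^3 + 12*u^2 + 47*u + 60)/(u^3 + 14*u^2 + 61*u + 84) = (u + 5)/(u + 7)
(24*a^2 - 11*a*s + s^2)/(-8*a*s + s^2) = (-3*a + s)/s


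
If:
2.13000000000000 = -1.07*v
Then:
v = -1.99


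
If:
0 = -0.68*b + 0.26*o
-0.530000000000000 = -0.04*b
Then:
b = 13.25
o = 34.65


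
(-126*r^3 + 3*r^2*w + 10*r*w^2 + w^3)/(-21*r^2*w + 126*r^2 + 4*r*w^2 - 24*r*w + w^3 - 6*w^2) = (6*r + w)/(w - 6)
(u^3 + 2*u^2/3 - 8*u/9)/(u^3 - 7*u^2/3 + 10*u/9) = (3*u + 4)/(3*u - 5)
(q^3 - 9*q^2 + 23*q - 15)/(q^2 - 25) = (q^2 - 4*q + 3)/(q + 5)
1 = 1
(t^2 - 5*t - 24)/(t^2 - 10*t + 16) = (t + 3)/(t - 2)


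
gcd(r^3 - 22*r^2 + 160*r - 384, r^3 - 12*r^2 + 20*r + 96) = r^2 - 14*r + 48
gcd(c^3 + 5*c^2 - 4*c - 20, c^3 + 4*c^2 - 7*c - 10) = c^2 + 3*c - 10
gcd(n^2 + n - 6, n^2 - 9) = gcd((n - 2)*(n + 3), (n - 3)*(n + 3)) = n + 3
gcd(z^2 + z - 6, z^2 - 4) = z - 2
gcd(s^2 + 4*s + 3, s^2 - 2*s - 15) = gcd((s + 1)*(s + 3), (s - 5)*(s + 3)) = s + 3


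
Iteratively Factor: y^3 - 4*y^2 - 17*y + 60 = (y - 5)*(y^2 + y - 12) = (y - 5)*(y + 4)*(y - 3)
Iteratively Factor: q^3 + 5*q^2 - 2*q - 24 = (q + 4)*(q^2 + q - 6) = (q + 3)*(q + 4)*(q - 2)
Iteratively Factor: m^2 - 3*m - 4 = (m - 4)*(m + 1)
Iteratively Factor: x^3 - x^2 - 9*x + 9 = (x - 1)*(x^2 - 9) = (x - 1)*(x + 3)*(x - 3)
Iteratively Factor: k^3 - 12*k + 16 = (k + 4)*(k^2 - 4*k + 4) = (k - 2)*(k + 4)*(k - 2)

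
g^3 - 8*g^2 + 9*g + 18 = (g - 6)*(g - 3)*(g + 1)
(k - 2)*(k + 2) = k^2 - 4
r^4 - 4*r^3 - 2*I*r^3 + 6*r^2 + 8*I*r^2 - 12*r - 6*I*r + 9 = (r - 3)*(r - 1)*(r - 3*I)*(r + I)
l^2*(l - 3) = l^3 - 3*l^2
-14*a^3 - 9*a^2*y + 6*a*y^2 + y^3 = (-2*a + y)*(a + y)*(7*a + y)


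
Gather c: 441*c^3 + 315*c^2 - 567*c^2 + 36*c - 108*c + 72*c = 441*c^3 - 252*c^2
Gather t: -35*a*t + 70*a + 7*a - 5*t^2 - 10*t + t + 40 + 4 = 77*a - 5*t^2 + t*(-35*a - 9) + 44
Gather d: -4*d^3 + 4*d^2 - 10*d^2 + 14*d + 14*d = -4*d^3 - 6*d^2 + 28*d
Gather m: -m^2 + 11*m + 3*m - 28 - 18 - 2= -m^2 + 14*m - 48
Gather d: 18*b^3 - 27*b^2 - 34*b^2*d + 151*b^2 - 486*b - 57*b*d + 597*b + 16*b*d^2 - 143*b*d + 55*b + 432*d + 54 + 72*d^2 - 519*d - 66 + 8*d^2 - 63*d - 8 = 18*b^3 + 124*b^2 + 166*b + d^2*(16*b + 80) + d*(-34*b^2 - 200*b - 150) - 20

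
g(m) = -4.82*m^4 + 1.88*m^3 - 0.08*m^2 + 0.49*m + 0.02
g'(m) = -19.28*m^3 + 5.64*m^2 - 0.16*m + 0.49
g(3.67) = -780.73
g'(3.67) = -877.16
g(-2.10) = -112.51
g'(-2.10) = 204.25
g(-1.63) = -43.16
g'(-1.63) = 99.23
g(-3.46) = -771.30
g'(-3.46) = 867.17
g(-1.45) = -27.90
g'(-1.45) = 71.36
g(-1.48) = -30.10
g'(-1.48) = 75.58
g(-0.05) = -0.00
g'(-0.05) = 0.51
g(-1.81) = -64.01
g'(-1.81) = 133.58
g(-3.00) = -443.35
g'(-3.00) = 572.29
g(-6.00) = -6658.60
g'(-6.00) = 4368.97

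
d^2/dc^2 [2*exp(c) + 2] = 2*exp(c)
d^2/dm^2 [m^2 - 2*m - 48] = 2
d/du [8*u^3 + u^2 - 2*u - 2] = 24*u^2 + 2*u - 2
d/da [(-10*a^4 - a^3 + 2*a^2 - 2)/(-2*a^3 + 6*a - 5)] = (20*a^6 - 176*a^4 + 188*a^3 + 15*a^2 - 20*a + 12)/(4*a^6 - 24*a^4 + 20*a^3 + 36*a^2 - 60*a + 25)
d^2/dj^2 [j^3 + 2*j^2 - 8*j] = 6*j + 4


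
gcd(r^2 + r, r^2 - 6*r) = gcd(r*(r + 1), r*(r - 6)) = r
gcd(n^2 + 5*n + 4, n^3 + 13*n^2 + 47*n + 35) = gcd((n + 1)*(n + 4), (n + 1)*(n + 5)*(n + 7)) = n + 1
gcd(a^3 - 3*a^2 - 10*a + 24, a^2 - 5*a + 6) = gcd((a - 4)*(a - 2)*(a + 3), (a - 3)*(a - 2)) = a - 2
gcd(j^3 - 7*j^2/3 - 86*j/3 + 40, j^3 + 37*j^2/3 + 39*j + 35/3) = j + 5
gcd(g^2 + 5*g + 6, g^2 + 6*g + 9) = g + 3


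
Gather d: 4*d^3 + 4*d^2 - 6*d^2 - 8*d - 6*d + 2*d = 4*d^3 - 2*d^2 - 12*d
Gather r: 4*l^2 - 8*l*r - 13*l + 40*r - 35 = 4*l^2 - 13*l + r*(40 - 8*l) - 35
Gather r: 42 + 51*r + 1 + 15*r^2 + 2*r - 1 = 15*r^2 + 53*r + 42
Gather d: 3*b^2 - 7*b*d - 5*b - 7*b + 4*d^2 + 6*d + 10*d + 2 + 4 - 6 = 3*b^2 - 12*b + 4*d^2 + d*(16 - 7*b)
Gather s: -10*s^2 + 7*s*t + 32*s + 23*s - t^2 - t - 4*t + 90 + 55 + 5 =-10*s^2 + s*(7*t + 55) - t^2 - 5*t + 150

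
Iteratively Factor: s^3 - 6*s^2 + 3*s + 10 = (s + 1)*(s^2 - 7*s + 10) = (s - 5)*(s + 1)*(s - 2)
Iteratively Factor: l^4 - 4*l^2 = (l - 2)*(l^3 + 2*l^2) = l*(l - 2)*(l^2 + 2*l) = l*(l - 2)*(l + 2)*(l)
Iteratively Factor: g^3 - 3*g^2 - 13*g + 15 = (g - 1)*(g^2 - 2*g - 15) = (g - 1)*(g + 3)*(g - 5)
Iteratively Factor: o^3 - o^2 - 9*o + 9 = (o - 3)*(o^2 + 2*o - 3) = (o - 3)*(o + 3)*(o - 1)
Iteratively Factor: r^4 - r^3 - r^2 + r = (r)*(r^3 - r^2 - r + 1) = r*(r - 1)*(r^2 - 1) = r*(r - 1)*(r + 1)*(r - 1)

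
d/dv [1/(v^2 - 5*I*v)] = (-2*v + 5*I)/(v^2*(v - 5*I)^2)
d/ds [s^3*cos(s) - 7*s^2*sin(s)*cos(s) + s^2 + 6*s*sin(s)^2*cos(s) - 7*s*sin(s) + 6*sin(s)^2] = -s^3*sin(s) + 3*s^2*cos(s) - 7*s^2*cos(2*s) - 3*s*sin(s)/2 - 7*s*sin(2*s) + 9*s*sin(3*s)/2 - 7*s*cos(s) + 2*s - 7*sin(s) + 6*sin(2*s) + 3*cos(s)/2 - 3*cos(3*s)/2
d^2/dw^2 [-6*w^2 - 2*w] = -12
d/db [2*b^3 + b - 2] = 6*b^2 + 1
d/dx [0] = 0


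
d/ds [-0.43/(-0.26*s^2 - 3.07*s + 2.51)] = (-0.2236*s - 1.3201)/(0.26*s^2 + 3.07*s - 2.51)^2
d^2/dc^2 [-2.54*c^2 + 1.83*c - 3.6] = -5.08000000000000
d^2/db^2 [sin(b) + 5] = -sin(b)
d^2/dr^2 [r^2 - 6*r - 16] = 2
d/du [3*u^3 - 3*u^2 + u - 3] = 9*u^2 - 6*u + 1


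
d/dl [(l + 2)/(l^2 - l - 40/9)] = 9*(9*l^2 - 9*l - 9*(l + 2)*(2*l - 1) - 40)/(-9*l^2 + 9*l + 40)^2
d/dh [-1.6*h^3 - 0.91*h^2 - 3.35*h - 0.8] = -4.8*h^2 - 1.82*h - 3.35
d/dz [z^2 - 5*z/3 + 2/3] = 2*z - 5/3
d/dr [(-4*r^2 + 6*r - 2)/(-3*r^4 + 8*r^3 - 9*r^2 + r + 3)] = 2*(-12*r^3 + 19*r^2 - 10*r + 10)/(9*r^6 - 30*r^5 + 49*r^4 - 22*r^3 - 14*r^2 + 24*r + 9)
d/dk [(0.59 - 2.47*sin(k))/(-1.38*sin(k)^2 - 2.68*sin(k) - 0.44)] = (-3.4086*sin(k)^2 + 1.6284*sin(k) + 2.668)*cos(k)/(1.9044*sin(k)^4 + 7.3968*sin(k)^3 + 8.3968*sin(k)^2 + 2.3584*sin(k) + 0.1936)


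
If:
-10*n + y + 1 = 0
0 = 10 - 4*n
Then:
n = 5/2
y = 24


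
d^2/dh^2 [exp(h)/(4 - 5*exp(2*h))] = (-25*exp(4*h) - 120*exp(2*h) - 16)*exp(h)/(125*exp(6*h) - 300*exp(4*h) + 240*exp(2*h) - 64)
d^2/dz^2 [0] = 0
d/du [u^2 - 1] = 2*u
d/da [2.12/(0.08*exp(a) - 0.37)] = -0.1696*exp(a)/(0.08*exp(a) - 0.37)^2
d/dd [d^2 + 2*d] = 2*d + 2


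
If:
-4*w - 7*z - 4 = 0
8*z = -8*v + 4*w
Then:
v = -15*z/8 - 1/2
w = -7*z/4 - 1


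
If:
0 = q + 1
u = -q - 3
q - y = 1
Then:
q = -1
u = -2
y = -2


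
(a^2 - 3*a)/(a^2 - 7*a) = (a - 3)/(a - 7)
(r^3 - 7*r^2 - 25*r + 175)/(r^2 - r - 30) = (r^2 - 12*r + 35)/(r - 6)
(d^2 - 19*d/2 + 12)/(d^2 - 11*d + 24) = (d - 3/2)/(d - 3)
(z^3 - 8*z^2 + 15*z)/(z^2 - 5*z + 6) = z*(z - 5)/(z - 2)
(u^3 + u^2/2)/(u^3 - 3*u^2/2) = (2*u + 1)/(2*u - 3)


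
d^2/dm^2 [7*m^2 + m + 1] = 14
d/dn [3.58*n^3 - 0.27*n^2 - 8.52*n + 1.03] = 10.74*n^2 - 0.54*n - 8.52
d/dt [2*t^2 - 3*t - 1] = 4*t - 3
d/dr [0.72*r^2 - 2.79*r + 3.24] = 1.44*r - 2.79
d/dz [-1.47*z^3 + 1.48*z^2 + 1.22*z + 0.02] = -4.41*z^2 + 2.96*z + 1.22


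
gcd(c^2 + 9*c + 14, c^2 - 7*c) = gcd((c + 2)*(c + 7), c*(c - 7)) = 1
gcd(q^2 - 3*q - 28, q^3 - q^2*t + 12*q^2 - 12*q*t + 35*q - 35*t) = 1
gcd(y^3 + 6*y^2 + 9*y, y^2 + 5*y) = y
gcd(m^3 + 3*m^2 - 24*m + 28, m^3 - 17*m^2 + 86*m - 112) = m - 2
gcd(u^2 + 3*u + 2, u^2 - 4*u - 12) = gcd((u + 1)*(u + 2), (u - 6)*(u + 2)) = u + 2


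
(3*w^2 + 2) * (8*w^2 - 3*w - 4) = 24*w^4 - 9*w^3 + 4*w^2 - 6*w - 8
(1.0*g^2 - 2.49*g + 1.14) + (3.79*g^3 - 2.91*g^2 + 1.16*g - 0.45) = 3.79*g^3 - 1.91*g^2 - 1.33*g + 0.69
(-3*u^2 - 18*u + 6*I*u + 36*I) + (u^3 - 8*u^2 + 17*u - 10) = u^3 - 11*u^2 - u + 6*I*u - 10 + 36*I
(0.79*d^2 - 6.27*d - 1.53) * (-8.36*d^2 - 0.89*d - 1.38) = -6.6044*d^4 + 51.7141*d^3 + 17.2809*d^2 + 10.0143*d + 2.1114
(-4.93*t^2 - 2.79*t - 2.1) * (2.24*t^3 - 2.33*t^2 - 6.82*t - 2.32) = -11.0432*t^5 + 5.2373*t^4 + 35.4193*t^3 + 35.3584*t^2 + 20.7948*t + 4.872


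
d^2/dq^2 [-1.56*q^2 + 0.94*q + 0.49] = -3.12000000000000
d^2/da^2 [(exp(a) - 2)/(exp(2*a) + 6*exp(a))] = (exp(3*a) - 14*exp(2*a) - 36*exp(a) - 72)*exp(-a)/(exp(3*a) + 18*exp(2*a) + 108*exp(a) + 216)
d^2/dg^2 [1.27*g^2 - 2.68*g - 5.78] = 2.54000000000000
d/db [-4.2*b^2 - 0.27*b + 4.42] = -8.4*b - 0.27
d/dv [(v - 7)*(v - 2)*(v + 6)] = 3*v^2 - 6*v - 40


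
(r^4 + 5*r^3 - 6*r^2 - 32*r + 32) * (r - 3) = r^5 + 2*r^4 - 21*r^3 - 14*r^2 + 128*r - 96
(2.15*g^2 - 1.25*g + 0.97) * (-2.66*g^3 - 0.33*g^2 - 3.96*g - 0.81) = -5.719*g^5 + 2.6155*g^4 - 10.6817*g^3 + 2.8884*g^2 - 2.8287*g - 0.7857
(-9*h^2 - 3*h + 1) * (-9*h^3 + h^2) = 81*h^5 + 18*h^4 - 12*h^3 + h^2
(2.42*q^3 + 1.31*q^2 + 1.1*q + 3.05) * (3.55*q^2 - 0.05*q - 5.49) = 8.591*q^5 + 4.5295*q^4 - 9.4463*q^3 + 3.5806*q^2 - 6.1915*q - 16.7445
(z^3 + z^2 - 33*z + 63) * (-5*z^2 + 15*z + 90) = -5*z^5 + 10*z^4 + 270*z^3 - 720*z^2 - 2025*z + 5670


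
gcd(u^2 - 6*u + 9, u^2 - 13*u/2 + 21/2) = u - 3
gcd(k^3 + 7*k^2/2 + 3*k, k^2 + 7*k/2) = k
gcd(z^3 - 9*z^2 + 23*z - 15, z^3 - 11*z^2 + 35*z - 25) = z^2 - 6*z + 5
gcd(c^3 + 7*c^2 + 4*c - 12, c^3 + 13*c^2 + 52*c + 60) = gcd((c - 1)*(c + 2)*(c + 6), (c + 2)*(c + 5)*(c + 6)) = c^2 + 8*c + 12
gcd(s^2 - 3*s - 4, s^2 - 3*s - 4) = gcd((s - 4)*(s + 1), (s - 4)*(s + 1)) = s^2 - 3*s - 4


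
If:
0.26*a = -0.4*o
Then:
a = -1.53846153846154*o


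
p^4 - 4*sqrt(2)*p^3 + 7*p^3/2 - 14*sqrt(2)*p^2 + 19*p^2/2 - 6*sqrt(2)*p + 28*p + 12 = (p + 1/2)*(p + 3)*(p - 2*sqrt(2))^2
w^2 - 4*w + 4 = (w - 2)^2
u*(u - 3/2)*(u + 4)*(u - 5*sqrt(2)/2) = u^4 - 5*sqrt(2)*u^3/2 + 5*u^3/2 - 25*sqrt(2)*u^2/4 - 6*u^2 + 15*sqrt(2)*u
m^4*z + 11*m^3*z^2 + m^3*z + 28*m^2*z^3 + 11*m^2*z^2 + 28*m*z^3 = m*(m + 4*z)*(m + 7*z)*(m*z + z)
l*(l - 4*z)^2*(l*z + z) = l^4*z - 8*l^3*z^2 + l^3*z + 16*l^2*z^3 - 8*l^2*z^2 + 16*l*z^3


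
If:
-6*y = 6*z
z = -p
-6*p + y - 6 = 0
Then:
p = -6/5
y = -6/5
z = 6/5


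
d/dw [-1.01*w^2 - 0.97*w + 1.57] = -2.02*w - 0.97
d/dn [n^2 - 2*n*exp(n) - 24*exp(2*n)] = -2*n*exp(n) + 2*n - 48*exp(2*n) - 2*exp(n)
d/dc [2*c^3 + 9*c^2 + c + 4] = 6*c^2 + 18*c + 1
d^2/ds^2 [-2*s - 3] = 0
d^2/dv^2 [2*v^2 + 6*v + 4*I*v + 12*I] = 4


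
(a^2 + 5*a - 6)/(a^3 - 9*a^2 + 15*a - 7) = (a + 6)/(a^2 - 8*a + 7)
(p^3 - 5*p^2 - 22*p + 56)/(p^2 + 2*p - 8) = p - 7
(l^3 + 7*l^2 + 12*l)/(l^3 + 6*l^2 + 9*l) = (l + 4)/(l + 3)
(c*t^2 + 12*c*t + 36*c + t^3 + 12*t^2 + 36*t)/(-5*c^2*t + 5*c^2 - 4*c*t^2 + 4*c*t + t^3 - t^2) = (t^2 + 12*t + 36)/(-5*c*t + 5*c + t^2 - t)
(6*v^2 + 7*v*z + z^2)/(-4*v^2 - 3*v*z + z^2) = (6*v + z)/(-4*v + z)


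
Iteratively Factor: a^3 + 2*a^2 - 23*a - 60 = (a - 5)*(a^2 + 7*a + 12) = (a - 5)*(a + 3)*(a + 4)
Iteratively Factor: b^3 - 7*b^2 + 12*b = (b)*(b^2 - 7*b + 12) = b*(b - 4)*(b - 3)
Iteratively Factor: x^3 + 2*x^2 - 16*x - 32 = (x - 4)*(x^2 + 6*x + 8) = (x - 4)*(x + 2)*(x + 4)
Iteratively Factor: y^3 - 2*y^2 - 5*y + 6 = (y - 1)*(y^2 - y - 6) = (y - 3)*(y - 1)*(y + 2)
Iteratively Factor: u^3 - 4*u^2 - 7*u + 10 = (u - 5)*(u^2 + u - 2) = (u - 5)*(u - 1)*(u + 2)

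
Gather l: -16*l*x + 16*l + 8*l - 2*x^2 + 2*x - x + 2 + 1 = l*(24 - 16*x) - 2*x^2 + x + 3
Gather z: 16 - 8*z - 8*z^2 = -8*z^2 - 8*z + 16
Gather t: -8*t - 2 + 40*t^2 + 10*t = 40*t^2 + 2*t - 2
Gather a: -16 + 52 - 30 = 6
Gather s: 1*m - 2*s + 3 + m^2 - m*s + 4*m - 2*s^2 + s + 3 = m^2 + 5*m - 2*s^2 + s*(-m - 1) + 6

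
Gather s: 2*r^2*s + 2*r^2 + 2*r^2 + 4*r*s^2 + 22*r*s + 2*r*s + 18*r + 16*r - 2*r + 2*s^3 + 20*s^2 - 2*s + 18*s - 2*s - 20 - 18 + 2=4*r^2 + 32*r + 2*s^3 + s^2*(4*r + 20) + s*(2*r^2 + 24*r + 14) - 36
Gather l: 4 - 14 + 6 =-4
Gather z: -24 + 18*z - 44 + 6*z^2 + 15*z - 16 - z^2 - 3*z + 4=5*z^2 + 30*z - 80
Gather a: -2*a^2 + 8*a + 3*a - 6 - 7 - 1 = -2*a^2 + 11*a - 14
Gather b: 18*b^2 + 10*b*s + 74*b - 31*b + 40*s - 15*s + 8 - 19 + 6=18*b^2 + b*(10*s + 43) + 25*s - 5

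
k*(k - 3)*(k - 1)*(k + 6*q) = k^4 + 6*k^3*q - 4*k^3 - 24*k^2*q + 3*k^2 + 18*k*q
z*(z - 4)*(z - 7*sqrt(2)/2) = z^3 - 7*sqrt(2)*z^2/2 - 4*z^2 + 14*sqrt(2)*z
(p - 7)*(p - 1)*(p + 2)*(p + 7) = p^4 + p^3 - 51*p^2 - 49*p + 98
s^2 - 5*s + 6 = (s - 3)*(s - 2)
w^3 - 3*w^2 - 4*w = w*(w - 4)*(w + 1)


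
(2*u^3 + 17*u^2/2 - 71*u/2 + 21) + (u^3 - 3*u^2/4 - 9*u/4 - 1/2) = 3*u^3 + 31*u^2/4 - 151*u/4 + 41/2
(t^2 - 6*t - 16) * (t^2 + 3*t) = t^4 - 3*t^3 - 34*t^2 - 48*t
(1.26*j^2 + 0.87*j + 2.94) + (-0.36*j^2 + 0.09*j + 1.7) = 0.9*j^2 + 0.96*j + 4.64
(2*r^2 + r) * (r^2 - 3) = 2*r^4 + r^3 - 6*r^2 - 3*r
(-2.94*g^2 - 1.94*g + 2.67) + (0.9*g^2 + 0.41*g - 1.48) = -2.04*g^2 - 1.53*g + 1.19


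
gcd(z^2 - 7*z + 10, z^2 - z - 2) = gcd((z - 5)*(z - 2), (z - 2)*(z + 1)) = z - 2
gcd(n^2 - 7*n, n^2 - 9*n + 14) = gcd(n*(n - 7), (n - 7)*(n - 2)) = n - 7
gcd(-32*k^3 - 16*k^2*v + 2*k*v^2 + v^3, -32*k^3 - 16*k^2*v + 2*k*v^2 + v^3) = -32*k^3 - 16*k^2*v + 2*k*v^2 + v^3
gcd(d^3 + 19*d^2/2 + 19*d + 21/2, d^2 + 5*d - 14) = d + 7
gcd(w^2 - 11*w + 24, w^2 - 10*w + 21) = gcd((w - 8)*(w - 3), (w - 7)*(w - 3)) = w - 3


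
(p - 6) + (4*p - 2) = 5*p - 8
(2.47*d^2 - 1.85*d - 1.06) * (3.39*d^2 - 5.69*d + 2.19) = 8.3733*d^4 - 20.3258*d^3 + 12.3424*d^2 + 1.9799*d - 2.3214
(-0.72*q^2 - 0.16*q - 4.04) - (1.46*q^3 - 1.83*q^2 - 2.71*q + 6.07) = -1.46*q^3 + 1.11*q^2 + 2.55*q - 10.11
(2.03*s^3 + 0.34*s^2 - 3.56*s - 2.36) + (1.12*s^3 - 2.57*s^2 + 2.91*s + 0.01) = 3.15*s^3 - 2.23*s^2 - 0.65*s - 2.35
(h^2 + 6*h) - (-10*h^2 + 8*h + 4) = 11*h^2 - 2*h - 4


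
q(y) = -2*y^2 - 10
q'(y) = -4*y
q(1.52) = -14.62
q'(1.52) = -6.08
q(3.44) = -33.67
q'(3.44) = -13.76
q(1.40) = -13.92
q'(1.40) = -5.60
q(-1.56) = -14.87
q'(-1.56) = 6.24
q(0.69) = -10.95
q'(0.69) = -2.76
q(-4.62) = -52.69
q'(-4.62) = 18.48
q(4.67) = -53.62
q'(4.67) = -18.68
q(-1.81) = -16.55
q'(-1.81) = 7.24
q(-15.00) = -460.00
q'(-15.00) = 60.00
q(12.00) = -298.00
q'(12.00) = -48.00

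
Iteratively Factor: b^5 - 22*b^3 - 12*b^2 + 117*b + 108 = (b + 3)*(b^4 - 3*b^3 - 13*b^2 + 27*b + 36) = (b + 3)^2*(b^3 - 6*b^2 + 5*b + 12) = (b - 3)*(b + 3)^2*(b^2 - 3*b - 4) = (b - 4)*(b - 3)*(b + 3)^2*(b + 1)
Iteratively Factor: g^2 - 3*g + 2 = (g - 1)*(g - 2)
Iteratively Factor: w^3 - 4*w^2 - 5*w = (w + 1)*(w^2 - 5*w) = w*(w + 1)*(w - 5)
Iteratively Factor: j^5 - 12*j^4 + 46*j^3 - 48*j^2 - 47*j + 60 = (j - 5)*(j^4 - 7*j^3 + 11*j^2 + 7*j - 12) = (j - 5)*(j + 1)*(j^3 - 8*j^2 + 19*j - 12) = (j - 5)*(j - 4)*(j + 1)*(j^2 - 4*j + 3) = (j - 5)*(j - 4)*(j - 3)*(j + 1)*(j - 1)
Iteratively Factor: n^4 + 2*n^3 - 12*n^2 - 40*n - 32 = (n + 2)*(n^3 - 12*n - 16) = (n + 2)^2*(n^2 - 2*n - 8) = (n + 2)^3*(n - 4)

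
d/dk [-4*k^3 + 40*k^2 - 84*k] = -12*k^2 + 80*k - 84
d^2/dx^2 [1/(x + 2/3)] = 54/(3*x + 2)^3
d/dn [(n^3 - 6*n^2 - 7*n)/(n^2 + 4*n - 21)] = (n^4 + 8*n^3 - 80*n^2 + 252*n + 147)/(n^4 + 8*n^3 - 26*n^2 - 168*n + 441)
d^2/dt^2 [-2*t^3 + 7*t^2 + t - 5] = 14 - 12*t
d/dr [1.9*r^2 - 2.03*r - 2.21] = 3.8*r - 2.03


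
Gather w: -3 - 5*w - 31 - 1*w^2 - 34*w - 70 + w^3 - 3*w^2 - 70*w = w^3 - 4*w^2 - 109*w - 104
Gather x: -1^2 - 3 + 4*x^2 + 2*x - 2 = 4*x^2 + 2*x - 6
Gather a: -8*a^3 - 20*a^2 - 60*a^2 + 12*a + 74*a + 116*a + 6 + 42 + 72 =-8*a^3 - 80*a^2 + 202*a + 120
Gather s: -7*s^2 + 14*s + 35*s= -7*s^2 + 49*s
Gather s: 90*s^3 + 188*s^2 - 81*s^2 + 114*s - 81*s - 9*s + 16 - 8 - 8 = 90*s^3 + 107*s^2 + 24*s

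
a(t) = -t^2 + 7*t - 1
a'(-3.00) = 13.00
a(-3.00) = -31.00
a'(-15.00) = 37.00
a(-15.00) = -331.00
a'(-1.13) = 9.26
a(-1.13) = -10.19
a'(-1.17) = 9.34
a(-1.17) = -10.56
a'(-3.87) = 14.74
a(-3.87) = -43.07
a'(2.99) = 1.02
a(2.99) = 10.99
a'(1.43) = 4.14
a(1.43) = 6.97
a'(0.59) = 5.82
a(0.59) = 2.78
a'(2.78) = 1.44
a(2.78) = 10.73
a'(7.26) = -7.52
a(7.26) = -2.89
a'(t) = 7 - 2*t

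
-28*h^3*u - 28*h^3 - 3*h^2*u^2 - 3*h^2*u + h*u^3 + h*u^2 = (-7*h + u)*(4*h + u)*(h*u + h)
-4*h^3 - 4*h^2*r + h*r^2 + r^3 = (-2*h + r)*(h + r)*(2*h + r)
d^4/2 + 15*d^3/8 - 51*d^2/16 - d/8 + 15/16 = (d/2 + 1/4)*(d - 1)*(d - 3/4)*(d + 5)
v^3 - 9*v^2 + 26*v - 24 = (v - 4)*(v - 3)*(v - 2)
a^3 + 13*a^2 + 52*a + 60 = (a + 2)*(a + 5)*(a + 6)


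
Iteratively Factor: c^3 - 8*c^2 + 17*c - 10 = (c - 2)*(c^2 - 6*c + 5) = (c - 5)*(c - 2)*(c - 1)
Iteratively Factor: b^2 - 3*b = (b - 3)*(b)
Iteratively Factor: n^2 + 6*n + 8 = (n + 4)*(n + 2)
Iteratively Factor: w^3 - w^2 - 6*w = (w - 3)*(w^2 + 2*w) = w*(w - 3)*(w + 2)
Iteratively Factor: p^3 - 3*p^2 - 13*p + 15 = (p - 1)*(p^2 - 2*p - 15) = (p - 5)*(p - 1)*(p + 3)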